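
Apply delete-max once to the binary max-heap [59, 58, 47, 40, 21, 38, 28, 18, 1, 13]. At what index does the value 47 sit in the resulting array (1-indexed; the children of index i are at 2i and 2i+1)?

3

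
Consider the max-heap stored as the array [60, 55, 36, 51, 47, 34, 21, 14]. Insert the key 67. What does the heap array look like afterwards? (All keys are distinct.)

append 67 at index 8 → [60, 55, 36, 51, 47, 34, 21, 14, 67]
67 > parent 51 at index 3, swap → [60, 55, 36, 67, 47, 34, 21, 14, 51]
67 > parent 55 at index 1, swap → [60, 67, 36, 55, 47, 34, 21, 14, 51]
67 > parent 60 at index 0, swap → [67, 60, 36, 55, 47, 34, 21, 14, 51]

[67, 60, 36, 55, 47, 34, 21, 14, 51]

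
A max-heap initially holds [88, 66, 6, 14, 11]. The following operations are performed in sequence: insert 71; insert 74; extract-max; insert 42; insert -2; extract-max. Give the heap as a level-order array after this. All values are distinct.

[71, 66, 42, 14, 11, 6, -2]

insert 71:
  append 71 at index 5 → [88, 66, 6, 14, 11, 71]
  71 > parent 6 at index 2, swap → [88, 66, 71, 14, 11, 6]
insert 74:
  append 74 at index 6 → [88, 66, 71, 14, 11, 6, 74]
  74 > parent 71 at index 2, swap → [88, 66, 74, 14, 11, 6, 71]
extract-max → returns 88:
  remove root 88; move last element 71 to root → [71, 66, 74, 14, 11, 6]
  71 vs larger child 74 at index 2, swap → [74, 66, 71, 14, 11, 6]
insert 42:
  append 42 at index 6 → [74, 66, 71, 14, 11, 6, 42] (no swap needed)
insert -2:
  append -2 at index 7 → [74, 66, 71, 14, 11, 6, 42, -2] (no swap needed)
extract-max → returns 74:
  remove root 74; move last element -2 to root → [-2, 66, 71, 14, 11, 6, 42]
  -2 vs larger child 71 at index 2, swap → [71, 66, -2, 14, 11, 6, 42]
  -2 vs larger child 42 at index 6, swap → [71, 66, 42, 14, 11, 6, -2]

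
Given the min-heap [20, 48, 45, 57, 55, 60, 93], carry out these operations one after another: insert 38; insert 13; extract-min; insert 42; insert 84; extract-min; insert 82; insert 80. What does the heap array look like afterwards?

[38, 42, 45, 48, 55, 60, 93, 57, 84, 82, 80]

insert 38:
  append 38 at index 7 → [20, 48, 45, 57, 55, 60, 93, 38]
  38 < parent 57 at index 3, swap → [20, 48, 45, 38, 55, 60, 93, 57]
  38 < parent 48 at index 1, swap → [20, 38, 45, 48, 55, 60, 93, 57]
insert 13:
  append 13 at index 8 → [20, 38, 45, 48, 55, 60, 93, 57, 13]
  13 < parent 48 at index 3, swap → [20, 38, 45, 13, 55, 60, 93, 57, 48]
  13 < parent 38 at index 1, swap → [20, 13, 45, 38, 55, 60, 93, 57, 48]
  13 < parent 20 at index 0, swap → [13, 20, 45, 38, 55, 60, 93, 57, 48]
extract-min → returns 13:
  remove root 13; move last element 48 to root → [48, 20, 45, 38, 55, 60, 93, 57]
  48 vs smaller child 20 at index 1, swap → [20, 48, 45, 38, 55, 60, 93, 57]
  48 vs smaller child 38 at index 3, swap → [20, 38, 45, 48, 55, 60, 93, 57]
insert 42:
  append 42 at index 8 → [20, 38, 45, 48, 55, 60, 93, 57, 42]
  42 < parent 48 at index 3, swap → [20, 38, 45, 42, 55, 60, 93, 57, 48]
insert 84:
  append 84 at index 9 → [20, 38, 45, 42, 55, 60, 93, 57, 48, 84] (no swap needed)
extract-min → returns 20:
  remove root 20; move last element 84 to root → [84, 38, 45, 42, 55, 60, 93, 57, 48]
  84 vs smaller child 38 at index 1, swap → [38, 84, 45, 42, 55, 60, 93, 57, 48]
  84 vs smaller child 42 at index 3, swap → [38, 42, 45, 84, 55, 60, 93, 57, 48]
  84 vs smaller child 48 at index 8, swap → [38, 42, 45, 48, 55, 60, 93, 57, 84]
insert 82:
  append 82 at index 9 → [38, 42, 45, 48, 55, 60, 93, 57, 84, 82] (no swap needed)
insert 80:
  append 80 at index 10 → [38, 42, 45, 48, 55, 60, 93, 57, 84, 82, 80] (no swap needed)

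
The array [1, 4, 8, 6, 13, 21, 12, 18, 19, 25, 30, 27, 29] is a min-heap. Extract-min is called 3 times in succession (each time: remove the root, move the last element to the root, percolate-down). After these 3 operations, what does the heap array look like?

[8, 13, 12, 18, 25, 21, 30, 29, 19, 27]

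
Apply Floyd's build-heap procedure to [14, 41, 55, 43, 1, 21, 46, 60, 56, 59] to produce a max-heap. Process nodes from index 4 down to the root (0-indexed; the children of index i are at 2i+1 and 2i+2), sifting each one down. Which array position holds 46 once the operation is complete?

sift down from index 4:
  1 vs only child 59 at index 9, swap → [14, 41, 55, 43, 59, 21, 46, 60, 56, 1]
sift down from index 3:
  43 vs larger child 60 at index 7, swap → [14, 41, 55, 60, 59, 21, 46, 43, 56, 1]
sift down from index 2: already satisfies heap property
sift down from index 1:
  41 vs larger child 60 at index 3, swap → [14, 60, 55, 41, 59, 21, 46, 43, 56, 1]
  41 vs larger child 56 at index 8, swap → [14, 60, 55, 56, 59, 21, 46, 43, 41, 1]
sift down from index 0:
  14 vs larger child 60 at index 1, swap → [60, 14, 55, 56, 59, 21, 46, 43, 41, 1]
  14 vs larger child 59 at index 4, swap → [60, 59, 55, 56, 14, 21, 46, 43, 41, 1]
resulting array: [60, 59, 55, 56, 14, 21, 46, 43, 41, 1]

6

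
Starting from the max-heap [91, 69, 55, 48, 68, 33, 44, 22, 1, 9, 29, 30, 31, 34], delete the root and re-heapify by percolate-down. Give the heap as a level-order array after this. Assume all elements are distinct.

[69, 68, 55, 48, 34, 33, 44, 22, 1, 9, 29, 30, 31]

remove root 91; move last element 34 to root → [34, 69, 55, 48, 68, 33, 44, 22, 1, 9, 29, 30, 31]
34 vs larger child 69 at index 1, swap → [69, 34, 55, 48, 68, 33, 44, 22, 1, 9, 29, 30, 31]
34 vs larger child 68 at index 4, swap → [69, 68, 55, 48, 34, 33, 44, 22, 1, 9, 29, 30, 31]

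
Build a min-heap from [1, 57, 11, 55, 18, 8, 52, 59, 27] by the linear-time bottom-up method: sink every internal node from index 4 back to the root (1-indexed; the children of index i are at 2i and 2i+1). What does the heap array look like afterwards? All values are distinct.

[1, 18, 8, 27, 57, 11, 52, 59, 55]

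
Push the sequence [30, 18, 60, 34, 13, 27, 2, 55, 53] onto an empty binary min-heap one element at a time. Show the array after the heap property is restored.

[2, 18, 13, 34, 30, 60, 27, 55, 53]

Insert 30:
  append 30 at index 0 → [30] (no swap needed)
Insert 18:
  append 18 at index 1 → [30, 18]
  18 < parent 30 at index 0, swap → [18, 30]
Insert 60:
  append 60 at index 2 → [18, 30, 60] (no swap needed)
Insert 34:
  append 34 at index 3 → [18, 30, 60, 34] (no swap needed)
Insert 13:
  append 13 at index 4 → [18, 30, 60, 34, 13]
  13 < parent 30 at index 1, swap → [18, 13, 60, 34, 30]
  13 < parent 18 at index 0, swap → [13, 18, 60, 34, 30]
Insert 27:
  append 27 at index 5 → [13, 18, 60, 34, 30, 27]
  27 < parent 60 at index 2, swap → [13, 18, 27, 34, 30, 60]
Insert 2:
  append 2 at index 6 → [13, 18, 27, 34, 30, 60, 2]
  2 < parent 27 at index 2, swap → [13, 18, 2, 34, 30, 60, 27]
  2 < parent 13 at index 0, swap → [2, 18, 13, 34, 30, 60, 27]
Insert 55:
  append 55 at index 7 → [2, 18, 13, 34, 30, 60, 27, 55] (no swap needed)
Insert 53:
  append 53 at index 8 → [2, 18, 13, 34, 30, 60, 27, 55, 53] (no swap needed)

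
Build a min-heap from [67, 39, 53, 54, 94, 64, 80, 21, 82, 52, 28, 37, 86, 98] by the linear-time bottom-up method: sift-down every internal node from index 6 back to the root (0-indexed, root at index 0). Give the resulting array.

sift down from index 6: already satisfies heap property
sift down from index 5:
  64 vs smaller child 37 at index 11, swap → [67, 39, 53, 54, 94, 37, 80, 21, 82, 52, 28, 64, 86, 98]
sift down from index 4:
  94 vs smaller child 28 at index 10, swap → [67, 39, 53, 54, 28, 37, 80, 21, 82, 52, 94, 64, 86, 98]
sift down from index 3:
  54 vs smaller child 21 at index 7, swap → [67, 39, 53, 21, 28, 37, 80, 54, 82, 52, 94, 64, 86, 98]
sift down from index 2:
  53 vs smaller child 37 at index 5, swap → [67, 39, 37, 21, 28, 53, 80, 54, 82, 52, 94, 64, 86, 98]
sift down from index 1:
  39 vs smaller child 21 at index 3, swap → [67, 21, 37, 39, 28, 53, 80, 54, 82, 52, 94, 64, 86, 98]
sift down from index 0:
  67 vs smaller child 21 at index 1, swap → [21, 67, 37, 39, 28, 53, 80, 54, 82, 52, 94, 64, 86, 98]
  67 vs smaller child 28 at index 4, swap → [21, 28, 37, 39, 67, 53, 80, 54, 82, 52, 94, 64, 86, 98]
  67 vs smaller child 52 at index 9, swap → [21, 28, 37, 39, 52, 53, 80, 54, 82, 67, 94, 64, 86, 98]

[21, 28, 37, 39, 52, 53, 80, 54, 82, 67, 94, 64, 86, 98]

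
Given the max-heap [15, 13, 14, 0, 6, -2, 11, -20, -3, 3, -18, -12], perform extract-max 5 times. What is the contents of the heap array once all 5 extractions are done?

[3, 0, -2, -20, -3, -18, -12]

extract-max #1 returns 15:
  remove root 15; move last element -12 to root → [-12, 13, 14, 0, 6, -2, 11, -20, -3, 3, -18]
  -12 vs larger child 14 at index 2, swap → [14, 13, -12, 0, 6, -2, 11, -20, -3, 3, -18]
  -12 vs larger child 11 at index 6, swap → [14, 13, 11, 0, 6, -2, -12, -20, -3, 3, -18]
extract-max #2 returns 14:
  remove root 14; move last element -18 to root → [-18, 13, 11, 0, 6, -2, -12, -20, -3, 3]
  -18 vs larger child 13 at index 1, swap → [13, -18, 11, 0, 6, -2, -12, -20, -3, 3]
  -18 vs larger child 6 at index 4, swap → [13, 6, 11, 0, -18, -2, -12, -20, -3, 3]
  -18 vs only child 3 at index 9, swap → [13, 6, 11, 0, 3, -2, -12, -20, -3, -18]
extract-max #3 returns 13:
  remove root 13; move last element -18 to root → [-18, 6, 11, 0, 3, -2, -12, -20, -3]
  -18 vs larger child 11 at index 2, swap → [11, 6, -18, 0, 3, -2, -12, -20, -3]
  -18 vs larger child -2 at index 5, swap → [11, 6, -2, 0, 3, -18, -12, -20, -3]
extract-max #4 returns 11:
  remove root 11; move last element -3 to root → [-3, 6, -2, 0, 3, -18, -12, -20]
  -3 vs larger child 6 at index 1, swap → [6, -3, -2, 0, 3, -18, -12, -20]
  -3 vs larger child 3 at index 4, swap → [6, 3, -2, 0, -3, -18, -12, -20]
extract-max #5 returns 6:
  remove root 6; move last element -20 to root → [-20, 3, -2, 0, -3, -18, -12]
  -20 vs larger child 3 at index 1, swap → [3, -20, -2, 0, -3, -18, -12]
  -20 vs larger child 0 at index 3, swap → [3, 0, -2, -20, -3, -18, -12]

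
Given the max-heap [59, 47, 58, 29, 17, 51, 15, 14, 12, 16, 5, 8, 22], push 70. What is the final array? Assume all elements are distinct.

[70, 47, 59, 29, 17, 51, 58, 14, 12, 16, 5, 8, 22, 15]

append 70 at index 13 → [59, 47, 58, 29, 17, 51, 15, 14, 12, 16, 5, 8, 22, 70]
70 > parent 15 at index 6, swap → [59, 47, 58, 29, 17, 51, 70, 14, 12, 16, 5, 8, 22, 15]
70 > parent 58 at index 2, swap → [59, 47, 70, 29, 17, 51, 58, 14, 12, 16, 5, 8, 22, 15]
70 > parent 59 at index 0, swap → [70, 47, 59, 29, 17, 51, 58, 14, 12, 16, 5, 8, 22, 15]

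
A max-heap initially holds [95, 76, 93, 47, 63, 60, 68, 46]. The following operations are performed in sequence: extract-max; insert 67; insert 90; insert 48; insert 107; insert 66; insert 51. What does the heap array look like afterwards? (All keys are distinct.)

extract-max → returns 95:
  remove root 95; move last element 46 to root → [46, 76, 93, 47, 63, 60, 68]
  46 vs larger child 93 at index 2, swap → [93, 76, 46, 47, 63, 60, 68]
  46 vs larger child 68 at index 6, swap → [93, 76, 68, 47, 63, 60, 46]
insert 67:
  append 67 at index 7 → [93, 76, 68, 47, 63, 60, 46, 67]
  67 > parent 47 at index 3, swap → [93, 76, 68, 67, 63, 60, 46, 47]
insert 90:
  append 90 at index 8 → [93, 76, 68, 67, 63, 60, 46, 47, 90]
  90 > parent 67 at index 3, swap → [93, 76, 68, 90, 63, 60, 46, 47, 67]
  90 > parent 76 at index 1, swap → [93, 90, 68, 76, 63, 60, 46, 47, 67]
insert 48:
  append 48 at index 9 → [93, 90, 68, 76, 63, 60, 46, 47, 67, 48] (no swap needed)
insert 107:
  append 107 at index 10 → [93, 90, 68, 76, 63, 60, 46, 47, 67, 48, 107]
  107 > parent 63 at index 4, swap → [93, 90, 68, 76, 107, 60, 46, 47, 67, 48, 63]
  107 > parent 90 at index 1, swap → [93, 107, 68, 76, 90, 60, 46, 47, 67, 48, 63]
  107 > parent 93 at index 0, swap → [107, 93, 68, 76, 90, 60, 46, 47, 67, 48, 63]
insert 66:
  append 66 at index 11 → [107, 93, 68, 76, 90, 60, 46, 47, 67, 48, 63, 66]
  66 > parent 60 at index 5, swap → [107, 93, 68, 76, 90, 66, 46, 47, 67, 48, 63, 60]
insert 51:
  append 51 at index 12 → [107, 93, 68, 76, 90, 66, 46, 47, 67, 48, 63, 60, 51] (no swap needed)

[107, 93, 68, 76, 90, 66, 46, 47, 67, 48, 63, 60, 51]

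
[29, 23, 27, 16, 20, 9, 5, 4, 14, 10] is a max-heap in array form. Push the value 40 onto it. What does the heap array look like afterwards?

append 40 at index 10 → [29, 23, 27, 16, 20, 9, 5, 4, 14, 10, 40]
40 > parent 20 at index 4, swap → [29, 23, 27, 16, 40, 9, 5, 4, 14, 10, 20]
40 > parent 23 at index 1, swap → [29, 40, 27, 16, 23, 9, 5, 4, 14, 10, 20]
40 > parent 29 at index 0, swap → [40, 29, 27, 16, 23, 9, 5, 4, 14, 10, 20]

[40, 29, 27, 16, 23, 9, 5, 4, 14, 10, 20]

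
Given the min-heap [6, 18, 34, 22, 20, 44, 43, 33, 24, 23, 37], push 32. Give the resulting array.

[6, 18, 32, 22, 20, 34, 43, 33, 24, 23, 37, 44]

append 32 at index 11 → [6, 18, 34, 22, 20, 44, 43, 33, 24, 23, 37, 32]
32 < parent 44 at index 5, swap → [6, 18, 34, 22, 20, 32, 43, 33, 24, 23, 37, 44]
32 < parent 34 at index 2, swap → [6, 18, 32, 22, 20, 34, 43, 33, 24, 23, 37, 44]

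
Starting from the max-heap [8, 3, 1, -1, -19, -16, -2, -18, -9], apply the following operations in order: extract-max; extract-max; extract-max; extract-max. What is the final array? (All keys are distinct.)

[-2, -9, -16, -18, -19]

extract-max → returns 8:
  remove root 8; move last element -9 to root → [-9, 3, 1, -1, -19, -16, -2, -18]
  -9 vs larger child 3 at index 1, swap → [3, -9, 1, -1, -19, -16, -2, -18]
  -9 vs larger child -1 at index 3, swap → [3, -1, 1, -9, -19, -16, -2, -18]
extract-max → returns 3:
  remove root 3; move last element -18 to root → [-18, -1, 1, -9, -19, -16, -2]
  -18 vs larger child 1 at index 2, swap → [1, -1, -18, -9, -19, -16, -2]
  -18 vs larger child -2 at index 6, swap → [1, -1, -2, -9, -19, -16, -18]
extract-max → returns 1:
  remove root 1; move last element -18 to root → [-18, -1, -2, -9, -19, -16]
  -18 vs larger child -1 at index 1, swap → [-1, -18, -2, -9, -19, -16]
  -18 vs larger child -9 at index 3, swap → [-1, -9, -2, -18, -19, -16]
extract-max → returns -1:
  remove root -1; move last element -16 to root → [-16, -9, -2, -18, -19]
  -16 vs larger child -2 at index 2, swap → [-2, -9, -16, -18, -19]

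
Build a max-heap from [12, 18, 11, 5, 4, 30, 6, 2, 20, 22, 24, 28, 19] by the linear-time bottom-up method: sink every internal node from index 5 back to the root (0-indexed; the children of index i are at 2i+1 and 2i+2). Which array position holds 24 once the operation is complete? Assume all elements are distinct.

1

sift down from index 5: already satisfies heap property
sift down from index 4:
  4 vs larger child 24 at index 10, swap → [12, 18, 11, 5, 24, 30, 6, 2, 20, 22, 4, 28, 19]
sift down from index 3:
  5 vs larger child 20 at index 8, swap → [12, 18, 11, 20, 24, 30, 6, 2, 5, 22, 4, 28, 19]
sift down from index 2:
  11 vs larger child 30 at index 5, swap → [12, 18, 30, 20, 24, 11, 6, 2, 5, 22, 4, 28, 19]
  11 vs larger child 28 at index 11, swap → [12, 18, 30, 20, 24, 28, 6, 2, 5, 22, 4, 11, 19]
sift down from index 1:
  18 vs larger child 24 at index 4, swap → [12, 24, 30, 20, 18, 28, 6, 2, 5, 22, 4, 11, 19]
  18 vs larger child 22 at index 9, swap → [12, 24, 30, 20, 22, 28, 6, 2, 5, 18, 4, 11, 19]
sift down from index 0:
  12 vs larger child 30 at index 2, swap → [30, 24, 12, 20, 22, 28, 6, 2, 5, 18, 4, 11, 19]
  12 vs larger child 28 at index 5, swap → [30, 24, 28, 20, 22, 12, 6, 2, 5, 18, 4, 11, 19]
  12 vs larger child 19 at index 12, swap → [30, 24, 28, 20, 22, 19, 6, 2, 5, 18, 4, 11, 12]
resulting array: [30, 24, 28, 20, 22, 19, 6, 2, 5, 18, 4, 11, 12]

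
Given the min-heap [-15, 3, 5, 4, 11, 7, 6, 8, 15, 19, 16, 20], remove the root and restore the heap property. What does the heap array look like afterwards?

remove root -15; move last element 20 to root → [20, 3, 5, 4, 11, 7, 6, 8, 15, 19, 16]
20 vs smaller child 3 at index 1, swap → [3, 20, 5, 4, 11, 7, 6, 8, 15, 19, 16]
20 vs smaller child 4 at index 3, swap → [3, 4, 5, 20, 11, 7, 6, 8, 15, 19, 16]
20 vs smaller child 8 at index 7, swap → [3, 4, 5, 8, 11, 7, 6, 20, 15, 19, 16]

[3, 4, 5, 8, 11, 7, 6, 20, 15, 19, 16]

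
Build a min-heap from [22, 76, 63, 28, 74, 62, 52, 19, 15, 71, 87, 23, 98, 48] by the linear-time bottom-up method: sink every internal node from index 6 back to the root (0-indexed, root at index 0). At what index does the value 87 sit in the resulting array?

sift down from index 6:
  52 vs only child 48 at index 13, swap → [22, 76, 63, 28, 74, 62, 48, 19, 15, 71, 87, 23, 98, 52]
sift down from index 5:
  62 vs smaller child 23 at index 11, swap → [22, 76, 63, 28, 74, 23, 48, 19, 15, 71, 87, 62, 98, 52]
sift down from index 4:
  74 vs smaller child 71 at index 9, swap → [22, 76, 63, 28, 71, 23, 48, 19, 15, 74, 87, 62, 98, 52]
sift down from index 3:
  28 vs smaller child 15 at index 8, swap → [22, 76, 63, 15, 71, 23, 48, 19, 28, 74, 87, 62, 98, 52]
sift down from index 2:
  63 vs smaller child 23 at index 5, swap → [22, 76, 23, 15, 71, 63, 48, 19, 28, 74, 87, 62, 98, 52]
  63 vs smaller child 62 at index 11, swap → [22, 76, 23, 15, 71, 62, 48, 19, 28, 74, 87, 63, 98, 52]
sift down from index 1:
  76 vs smaller child 15 at index 3, swap → [22, 15, 23, 76, 71, 62, 48, 19, 28, 74, 87, 63, 98, 52]
  76 vs smaller child 19 at index 7, swap → [22, 15, 23, 19, 71, 62, 48, 76, 28, 74, 87, 63, 98, 52]
sift down from index 0:
  22 vs smaller child 15 at index 1, swap → [15, 22, 23, 19, 71, 62, 48, 76, 28, 74, 87, 63, 98, 52]
  22 vs smaller child 19 at index 3, swap → [15, 19, 23, 22, 71, 62, 48, 76, 28, 74, 87, 63, 98, 52]
resulting array: [15, 19, 23, 22, 71, 62, 48, 76, 28, 74, 87, 63, 98, 52]

10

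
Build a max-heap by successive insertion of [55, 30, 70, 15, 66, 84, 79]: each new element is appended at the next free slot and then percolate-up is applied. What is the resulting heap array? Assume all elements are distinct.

[84, 66, 79, 15, 30, 55, 70]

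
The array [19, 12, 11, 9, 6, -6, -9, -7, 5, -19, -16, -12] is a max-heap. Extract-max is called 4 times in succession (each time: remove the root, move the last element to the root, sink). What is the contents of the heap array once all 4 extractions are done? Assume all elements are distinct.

[6, 5, -6, -7, -19, -16, -9, -12]

extract-max #1 returns 19:
  remove root 19; move last element -12 to root → [-12, 12, 11, 9, 6, -6, -9, -7, 5, -19, -16]
  -12 vs larger child 12 at index 1, swap → [12, -12, 11, 9, 6, -6, -9, -7, 5, -19, -16]
  -12 vs larger child 9 at index 3, swap → [12, 9, 11, -12, 6, -6, -9, -7, 5, -19, -16]
  -12 vs larger child 5 at index 8, swap → [12, 9, 11, 5, 6, -6, -9, -7, -12, -19, -16]
extract-max #2 returns 12:
  remove root 12; move last element -16 to root → [-16, 9, 11, 5, 6, -6, -9, -7, -12, -19]
  -16 vs larger child 11 at index 2, swap → [11, 9, -16, 5, 6, -6, -9, -7, -12, -19]
  -16 vs larger child -6 at index 5, swap → [11, 9, -6, 5, 6, -16, -9, -7, -12, -19]
extract-max #3 returns 11:
  remove root 11; move last element -19 to root → [-19, 9, -6, 5, 6, -16, -9, -7, -12]
  -19 vs larger child 9 at index 1, swap → [9, -19, -6, 5, 6, -16, -9, -7, -12]
  -19 vs larger child 6 at index 4, swap → [9, 6, -6, 5, -19, -16, -9, -7, -12]
extract-max #4 returns 9:
  remove root 9; move last element -12 to root → [-12, 6, -6, 5, -19, -16, -9, -7]
  -12 vs larger child 6 at index 1, swap → [6, -12, -6, 5, -19, -16, -9, -7]
  -12 vs larger child 5 at index 3, swap → [6, 5, -6, -12, -19, -16, -9, -7]
  -12 vs only child -7 at index 7, swap → [6, 5, -6, -7, -19, -16, -9, -12]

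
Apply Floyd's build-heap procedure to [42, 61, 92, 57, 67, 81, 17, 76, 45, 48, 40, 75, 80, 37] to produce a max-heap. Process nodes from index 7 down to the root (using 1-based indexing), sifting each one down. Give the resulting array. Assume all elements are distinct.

[92, 76, 81, 61, 67, 80, 37, 57, 45, 48, 40, 75, 42, 17]

sift down from index 7:
  17 vs only child 37 at index 14, swap → [42, 61, 92, 57, 67, 81, 37, 76, 45, 48, 40, 75, 80, 17]
sift down from index 6: already satisfies heap property
sift down from index 5: already satisfies heap property
sift down from index 4:
  57 vs larger child 76 at index 8, swap → [42, 61, 92, 76, 67, 81, 37, 57, 45, 48, 40, 75, 80, 17]
sift down from index 3: already satisfies heap property
sift down from index 2:
  61 vs larger child 76 at index 4, swap → [42, 76, 92, 61, 67, 81, 37, 57, 45, 48, 40, 75, 80, 17]
sift down from index 1:
  42 vs larger child 92 at index 3, swap → [92, 76, 42, 61, 67, 81, 37, 57, 45, 48, 40, 75, 80, 17]
  42 vs larger child 81 at index 6, swap → [92, 76, 81, 61, 67, 42, 37, 57, 45, 48, 40, 75, 80, 17]
  42 vs larger child 80 at index 13, swap → [92, 76, 81, 61, 67, 80, 37, 57, 45, 48, 40, 75, 42, 17]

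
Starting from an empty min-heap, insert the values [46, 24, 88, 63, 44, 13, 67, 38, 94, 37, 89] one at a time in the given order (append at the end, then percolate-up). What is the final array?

Insert 46:
  append 46 at index 0 → [46] (no swap needed)
Insert 24:
  append 24 at index 1 → [46, 24]
  24 < parent 46 at index 0, swap → [24, 46]
Insert 88:
  append 88 at index 2 → [24, 46, 88] (no swap needed)
Insert 63:
  append 63 at index 3 → [24, 46, 88, 63] (no swap needed)
Insert 44:
  append 44 at index 4 → [24, 46, 88, 63, 44]
  44 < parent 46 at index 1, swap → [24, 44, 88, 63, 46]
Insert 13:
  append 13 at index 5 → [24, 44, 88, 63, 46, 13]
  13 < parent 88 at index 2, swap → [24, 44, 13, 63, 46, 88]
  13 < parent 24 at index 0, swap → [13, 44, 24, 63, 46, 88]
Insert 67:
  append 67 at index 6 → [13, 44, 24, 63, 46, 88, 67] (no swap needed)
Insert 38:
  append 38 at index 7 → [13, 44, 24, 63, 46, 88, 67, 38]
  38 < parent 63 at index 3, swap → [13, 44, 24, 38, 46, 88, 67, 63]
  38 < parent 44 at index 1, swap → [13, 38, 24, 44, 46, 88, 67, 63]
Insert 94:
  append 94 at index 8 → [13, 38, 24, 44, 46, 88, 67, 63, 94] (no swap needed)
Insert 37:
  append 37 at index 9 → [13, 38, 24, 44, 46, 88, 67, 63, 94, 37]
  37 < parent 46 at index 4, swap → [13, 38, 24, 44, 37, 88, 67, 63, 94, 46]
  37 < parent 38 at index 1, swap → [13, 37, 24, 44, 38, 88, 67, 63, 94, 46]
Insert 89:
  append 89 at index 10 → [13, 37, 24, 44, 38, 88, 67, 63, 94, 46, 89] (no swap needed)

[13, 37, 24, 44, 38, 88, 67, 63, 94, 46, 89]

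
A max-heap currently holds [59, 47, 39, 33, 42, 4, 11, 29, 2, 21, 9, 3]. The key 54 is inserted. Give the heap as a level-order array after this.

[59, 47, 54, 33, 42, 39, 11, 29, 2, 21, 9, 3, 4]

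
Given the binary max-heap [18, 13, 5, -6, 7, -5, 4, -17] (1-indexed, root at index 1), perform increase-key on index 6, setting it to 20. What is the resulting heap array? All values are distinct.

set index 6 from -5 to 20 → [18, 13, 5, -6, 7, 20, 4, -17]
20 > parent 5 at index 3, swap → [18, 13, 20, -6, 7, 5, 4, -17]
20 > parent 18 at index 1, swap → [20, 13, 18, -6, 7, 5, 4, -17]

[20, 13, 18, -6, 7, 5, 4, -17]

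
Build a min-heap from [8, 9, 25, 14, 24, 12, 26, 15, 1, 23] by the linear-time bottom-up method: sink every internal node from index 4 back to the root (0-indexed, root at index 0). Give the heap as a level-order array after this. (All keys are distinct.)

[1, 8, 12, 9, 23, 25, 26, 15, 14, 24]

sift down from index 4:
  24 vs only child 23 at index 9, swap → [8, 9, 25, 14, 23, 12, 26, 15, 1, 24]
sift down from index 3:
  14 vs smaller child 1 at index 8, swap → [8, 9, 25, 1, 23, 12, 26, 15, 14, 24]
sift down from index 2:
  25 vs smaller child 12 at index 5, swap → [8, 9, 12, 1, 23, 25, 26, 15, 14, 24]
sift down from index 1:
  9 vs smaller child 1 at index 3, swap → [8, 1, 12, 9, 23, 25, 26, 15, 14, 24]
sift down from index 0:
  8 vs smaller child 1 at index 1, swap → [1, 8, 12, 9, 23, 25, 26, 15, 14, 24]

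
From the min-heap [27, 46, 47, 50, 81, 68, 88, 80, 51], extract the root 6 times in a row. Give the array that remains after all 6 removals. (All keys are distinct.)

[80, 88, 81]

extract-min #1 returns 27:
  remove root 27; move last element 51 to root → [51, 46, 47, 50, 81, 68, 88, 80]
  51 vs smaller child 46 at index 1, swap → [46, 51, 47, 50, 81, 68, 88, 80]
  51 vs smaller child 50 at index 3, swap → [46, 50, 47, 51, 81, 68, 88, 80]
extract-min #2 returns 46:
  remove root 46; move last element 80 to root → [80, 50, 47, 51, 81, 68, 88]
  80 vs smaller child 47 at index 2, swap → [47, 50, 80, 51, 81, 68, 88]
  80 vs smaller child 68 at index 5, swap → [47, 50, 68, 51, 81, 80, 88]
extract-min #3 returns 47:
  remove root 47; move last element 88 to root → [88, 50, 68, 51, 81, 80]
  88 vs smaller child 50 at index 1, swap → [50, 88, 68, 51, 81, 80]
  88 vs smaller child 51 at index 3, swap → [50, 51, 68, 88, 81, 80]
extract-min #4 returns 50:
  remove root 50; move last element 80 to root → [80, 51, 68, 88, 81]
  80 vs smaller child 51 at index 1, swap → [51, 80, 68, 88, 81]
extract-min #5 returns 51:
  remove root 51; move last element 81 to root → [81, 80, 68, 88]
  81 vs smaller child 68 at index 2, swap → [68, 80, 81, 88]
extract-min #6 returns 68:
  remove root 68; move last element 88 to root → [88, 80, 81]
  88 vs smaller child 80 at index 1, swap → [80, 88, 81]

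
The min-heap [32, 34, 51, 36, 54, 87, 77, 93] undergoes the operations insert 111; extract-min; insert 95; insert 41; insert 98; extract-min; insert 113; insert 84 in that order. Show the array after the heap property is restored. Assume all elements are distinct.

[36, 41, 51, 93, 54, 84, 77, 111, 95, 98, 113, 87]

insert 111:
  append 111 at index 8 → [32, 34, 51, 36, 54, 87, 77, 93, 111] (no swap needed)
extract-min → returns 32:
  remove root 32; move last element 111 to root → [111, 34, 51, 36, 54, 87, 77, 93]
  111 vs smaller child 34 at index 1, swap → [34, 111, 51, 36, 54, 87, 77, 93]
  111 vs smaller child 36 at index 3, swap → [34, 36, 51, 111, 54, 87, 77, 93]
  111 vs only child 93 at index 7, swap → [34, 36, 51, 93, 54, 87, 77, 111]
insert 95:
  append 95 at index 8 → [34, 36, 51, 93, 54, 87, 77, 111, 95] (no swap needed)
insert 41:
  append 41 at index 9 → [34, 36, 51, 93, 54, 87, 77, 111, 95, 41]
  41 < parent 54 at index 4, swap → [34, 36, 51, 93, 41, 87, 77, 111, 95, 54]
insert 98:
  append 98 at index 10 → [34, 36, 51, 93, 41, 87, 77, 111, 95, 54, 98] (no swap needed)
extract-min → returns 34:
  remove root 34; move last element 98 to root → [98, 36, 51, 93, 41, 87, 77, 111, 95, 54]
  98 vs smaller child 36 at index 1, swap → [36, 98, 51, 93, 41, 87, 77, 111, 95, 54]
  98 vs smaller child 41 at index 4, swap → [36, 41, 51, 93, 98, 87, 77, 111, 95, 54]
  98 vs only child 54 at index 9, swap → [36, 41, 51, 93, 54, 87, 77, 111, 95, 98]
insert 113:
  append 113 at index 10 → [36, 41, 51, 93, 54, 87, 77, 111, 95, 98, 113] (no swap needed)
insert 84:
  append 84 at index 11 → [36, 41, 51, 93, 54, 87, 77, 111, 95, 98, 113, 84]
  84 < parent 87 at index 5, swap → [36, 41, 51, 93, 54, 84, 77, 111, 95, 98, 113, 87]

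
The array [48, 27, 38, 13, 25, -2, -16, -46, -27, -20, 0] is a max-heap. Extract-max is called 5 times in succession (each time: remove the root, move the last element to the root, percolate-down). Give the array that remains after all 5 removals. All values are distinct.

[0, -20, -2, -27, -46, -16]

extract-max #1 returns 48:
  remove root 48; move last element 0 to root → [0, 27, 38, 13, 25, -2, -16, -46, -27, -20]
  0 vs larger child 38 at index 2, swap → [38, 27, 0, 13, 25, -2, -16, -46, -27, -20]
extract-max #2 returns 38:
  remove root 38; move last element -20 to root → [-20, 27, 0, 13, 25, -2, -16, -46, -27]
  -20 vs larger child 27 at index 1, swap → [27, -20, 0, 13, 25, -2, -16, -46, -27]
  -20 vs larger child 25 at index 4, swap → [27, 25, 0, 13, -20, -2, -16, -46, -27]
extract-max #3 returns 27:
  remove root 27; move last element -27 to root → [-27, 25, 0, 13, -20, -2, -16, -46]
  -27 vs larger child 25 at index 1, swap → [25, -27, 0, 13, -20, -2, -16, -46]
  -27 vs larger child 13 at index 3, swap → [25, 13, 0, -27, -20, -2, -16, -46]
extract-max #4 returns 25:
  remove root 25; move last element -46 to root → [-46, 13, 0, -27, -20, -2, -16]
  -46 vs larger child 13 at index 1, swap → [13, -46, 0, -27, -20, -2, -16]
  -46 vs larger child -20 at index 4, swap → [13, -20, 0, -27, -46, -2, -16]
extract-max #5 returns 13:
  remove root 13; move last element -16 to root → [-16, -20, 0, -27, -46, -2]
  -16 vs larger child 0 at index 2, swap → [0, -20, -16, -27, -46, -2]
  -16 vs only child -2 at index 5, swap → [0, -20, -2, -27, -46, -16]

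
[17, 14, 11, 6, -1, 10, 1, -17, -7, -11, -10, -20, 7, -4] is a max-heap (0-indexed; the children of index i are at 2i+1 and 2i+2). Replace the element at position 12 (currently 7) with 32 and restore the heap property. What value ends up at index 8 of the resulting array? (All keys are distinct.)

set index 12 from 7 to 32 → [17, 14, 11, 6, -1, 10, 1, -17, -7, -11, -10, -20, 32, -4]
32 > parent 10 at index 5, swap → [17, 14, 11, 6, -1, 32, 1, -17, -7, -11, -10, -20, 10, -4]
32 > parent 11 at index 2, swap → [17, 14, 32, 6, -1, 11, 1, -17, -7, -11, -10, -20, 10, -4]
32 > parent 17 at index 0, swap → [32, 14, 17, 6, -1, 11, 1, -17, -7, -11, -10, -20, 10, -4]
resulting array: [32, 14, 17, 6, -1, 11, 1, -17, -7, -11, -10, -20, 10, -4]

-7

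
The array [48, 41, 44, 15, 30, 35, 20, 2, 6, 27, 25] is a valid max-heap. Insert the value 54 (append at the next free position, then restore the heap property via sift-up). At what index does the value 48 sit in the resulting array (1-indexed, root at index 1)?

append 54 at index 12 → [48, 41, 44, 15, 30, 35, 20, 2, 6, 27, 25, 54]
54 > parent 35 at index 6, swap → [48, 41, 44, 15, 30, 54, 20, 2, 6, 27, 25, 35]
54 > parent 44 at index 3, swap → [48, 41, 54, 15, 30, 44, 20, 2, 6, 27, 25, 35]
54 > parent 48 at index 1, swap → [54, 41, 48, 15, 30, 44, 20, 2, 6, 27, 25, 35]
resulting array: [54, 41, 48, 15, 30, 44, 20, 2, 6, 27, 25, 35]

3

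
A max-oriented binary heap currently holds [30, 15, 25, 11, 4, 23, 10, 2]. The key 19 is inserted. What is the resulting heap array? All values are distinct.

[30, 19, 25, 15, 4, 23, 10, 2, 11]

append 19 at index 8 → [30, 15, 25, 11, 4, 23, 10, 2, 19]
19 > parent 11 at index 3, swap → [30, 15, 25, 19, 4, 23, 10, 2, 11]
19 > parent 15 at index 1, swap → [30, 19, 25, 15, 4, 23, 10, 2, 11]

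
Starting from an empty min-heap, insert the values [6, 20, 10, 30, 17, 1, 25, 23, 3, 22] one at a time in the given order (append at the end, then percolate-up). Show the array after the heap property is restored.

[1, 3, 6, 17, 20, 10, 25, 30, 23, 22]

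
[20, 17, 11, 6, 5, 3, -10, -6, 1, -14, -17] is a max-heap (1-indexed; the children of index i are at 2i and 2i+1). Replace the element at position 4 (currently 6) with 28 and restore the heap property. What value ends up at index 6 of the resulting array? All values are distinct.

set index 4 from 6 to 28 → [20, 17, 11, 28, 5, 3, -10, -6, 1, -14, -17]
28 > parent 17 at index 2, swap → [20, 28, 11, 17, 5, 3, -10, -6, 1, -14, -17]
28 > parent 20 at index 1, swap → [28, 20, 11, 17, 5, 3, -10, -6, 1, -14, -17]
resulting array: [28, 20, 11, 17, 5, 3, -10, -6, 1, -14, -17]

3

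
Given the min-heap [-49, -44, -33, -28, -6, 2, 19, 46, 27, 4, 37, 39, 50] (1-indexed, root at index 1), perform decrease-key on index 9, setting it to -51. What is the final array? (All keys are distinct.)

[-51, -49, -33, -44, -6, 2, 19, 46, -28, 4, 37, 39, 50]

set index 9 from 27 to -51 → [-49, -44, -33, -28, -6, 2, 19, 46, -51, 4, 37, 39, 50]
-51 < parent -28 at index 4, swap → [-49, -44, -33, -51, -6, 2, 19, 46, -28, 4, 37, 39, 50]
-51 < parent -44 at index 2, swap → [-49, -51, -33, -44, -6, 2, 19, 46, -28, 4, 37, 39, 50]
-51 < parent -49 at index 1, swap → [-51, -49, -33, -44, -6, 2, 19, 46, -28, 4, 37, 39, 50]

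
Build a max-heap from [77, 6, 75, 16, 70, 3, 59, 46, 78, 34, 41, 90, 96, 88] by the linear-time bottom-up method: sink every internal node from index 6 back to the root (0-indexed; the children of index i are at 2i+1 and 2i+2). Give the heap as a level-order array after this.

[96, 78, 90, 46, 70, 77, 88, 6, 16, 34, 41, 75, 3, 59]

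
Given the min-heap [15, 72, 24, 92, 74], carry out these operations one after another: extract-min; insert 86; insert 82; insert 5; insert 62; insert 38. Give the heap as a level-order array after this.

[5, 38, 24, 62, 86, 82, 74, 92, 72]

extract-min → returns 15:
  remove root 15; move last element 74 to root → [74, 72, 24, 92]
  74 vs smaller child 24 at index 2, swap → [24, 72, 74, 92]
insert 86:
  append 86 at index 4 → [24, 72, 74, 92, 86] (no swap needed)
insert 82:
  append 82 at index 5 → [24, 72, 74, 92, 86, 82] (no swap needed)
insert 5:
  append 5 at index 6 → [24, 72, 74, 92, 86, 82, 5]
  5 < parent 74 at index 2, swap → [24, 72, 5, 92, 86, 82, 74]
  5 < parent 24 at index 0, swap → [5, 72, 24, 92, 86, 82, 74]
insert 62:
  append 62 at index 7 → [5, 72, 24, 92, 86, 82, 74, 62]
  62 < parent 92 at index 3, swap → [5, 72, 24, 62, 86, 82, 74, 92]
  62 < parent 72 at index 1, swap → [5, 62, 24, 72, 86, 82, 74, 92]
insert 38:
  append 38 at index 8 → [5, 62, 24, 72, 86, 82, 74, 92, 38]
  38 < parent 72 at index 3, swap → [5, 62, 24, 38, 86, 82, 74, 92, 72]
  38 < parent 62 at index 1, swap → [5, 38, 24, 62, 86, 82, 74, 92, 72]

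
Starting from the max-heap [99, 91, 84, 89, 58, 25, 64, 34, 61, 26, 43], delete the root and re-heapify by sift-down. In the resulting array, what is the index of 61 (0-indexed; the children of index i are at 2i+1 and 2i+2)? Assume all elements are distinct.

3

remove root 99; move last element 43 to root → [43, 91, 84, 89, 58, 25, 64, 34, 61, 26]
43 vs larger child 91 at index 1, swap → [91, 43, 84, 89, 58, 25, 64, 34, 61, 26]
43 vs larger child 89 at index 3, swap → [91, 89, 84, 43, 58, 25, 64, 34, 61, 26]
43 vs larger child 61 at index 8, swap → [91, 89, 84, 61, 58, 25, 64, 34, 43, 26]
resulting array: [91, 89, 84, 61, 58, 25, 64, 34, 43, 26]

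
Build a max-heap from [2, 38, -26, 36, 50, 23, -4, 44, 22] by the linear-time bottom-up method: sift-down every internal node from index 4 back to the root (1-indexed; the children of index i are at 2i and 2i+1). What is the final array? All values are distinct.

[50, 44, 23, 36, 38, -26, -4, 2, 22]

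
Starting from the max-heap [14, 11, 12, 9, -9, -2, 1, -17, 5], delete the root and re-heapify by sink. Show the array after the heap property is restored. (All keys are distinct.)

[12, 11, 5, 9, -9, -2, 1, -17]

remove root 14; move last element 5 to root → [5, 11, 12, 9, -9, -2, 1, -17]
5 vs larger child 12 at index 2, swap → [12, 11, 5, 9, -9, -2, 1, -17]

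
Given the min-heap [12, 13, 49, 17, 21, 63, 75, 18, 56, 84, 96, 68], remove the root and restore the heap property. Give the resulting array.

remove root 12; move last element 68 to root → [68, 13, 49, 17, 21, 63, 75, 18, 56, 84, 96]
68 vs smaller child 13 at index 1, swap → [13, 68, 49, 17, 21, 63, 75, 18, 56, 84, 96]
68 vs smaller child 17 at index 3, swap → [13, 17, 49, 68, 21, 63, 75, 18, 56, 84, 96]
68 vs smaller child 18 at index 7, swap → [13, 17, 49, 18, 21, 63, 75, 68, 56, 84, 96]

[13, 17, 49, 18, 21, 63, 75, 68, 56, 84, 96]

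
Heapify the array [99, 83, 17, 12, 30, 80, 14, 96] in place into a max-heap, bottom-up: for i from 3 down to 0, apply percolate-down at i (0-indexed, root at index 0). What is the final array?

[99, 96, 80, 83, 30, 17, 14, 12]

sift down from index 3:
  12 vs only child 96 at index 7, swap → [99, 83, 17, 96, 30, 80, 14, 12]
sift down from index 2:
  17 vs larger child 80 at index 5, swap → [99, 83, 80, 96, 30, 17, 14, 12]
sift down from index 1:
  83 vs larger child 96 at index 3, swap → [99, 96, 80, 83, 30, 17, 14, 12]
sift down from index 0: already satisfies heap property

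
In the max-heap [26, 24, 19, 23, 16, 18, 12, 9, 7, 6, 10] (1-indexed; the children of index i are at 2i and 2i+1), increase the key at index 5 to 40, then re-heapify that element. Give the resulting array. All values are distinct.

[40, 26, 19, 23, 24, 18, 12, 9, 7, 6, 10]

set index 5 from 16 to 40 → [26, 24, 19, 23, 40, 18, 12, 9, 7, 6, 10]
40 > parent 24 at index 2, swap → [26, 40, 19, 23, 24, 18, 12, 9, 7, 6, 10]
40 > parent 26 at index 1, swap → [40, 26, 19, 23, 24, 18, 12, 9, 7, 6, 10]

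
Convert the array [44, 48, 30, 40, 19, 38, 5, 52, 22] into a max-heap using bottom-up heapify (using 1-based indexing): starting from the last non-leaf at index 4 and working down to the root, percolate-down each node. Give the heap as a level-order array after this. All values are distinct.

sift down from index 4:
  40 vs larger child 52 at index 8, swap → [44, 48, 30, 52, 19, 38, 5, 40, 22]
sift down from index 3:
  30 vs larger child 38 at index 6, swap → [44, 48, 38, 52, 19, 30, 5, 40, 22]
sift down from index 2:
  48 vs larger child 52 at index 4, swap → [44, 52, 38, 48, 19, 30, 5, 40, 22]
sift down from index 1:
  44 vs larger child 52 at index 2, swap → [52, 44, 38, 48, 19, 30, 5, 40, 22]
  44 vs larger child 48 at index 4, swap → [52, 48, 38, 44, 19, 30, 5, 40, 22]

[52, 48, 38, 44, 19, 30, 5, 40, 22]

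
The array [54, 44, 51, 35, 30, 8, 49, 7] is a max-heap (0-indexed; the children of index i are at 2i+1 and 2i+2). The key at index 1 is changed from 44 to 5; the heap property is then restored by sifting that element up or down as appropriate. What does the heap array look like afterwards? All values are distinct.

set index 1 from 44 to 5 → [54, 5, 51, 35, 30, 8, 49, 7]
5 vs larger child 35 at index 3, swap → [54, 35, 51, 5, 30, 8, 49, 7]
5 vs only child 7 at index 7, swap → [54, 35, 51, 7, 30, 8, 49, 5]

[54, 35, 51, 7, 30, 8, 49, 5]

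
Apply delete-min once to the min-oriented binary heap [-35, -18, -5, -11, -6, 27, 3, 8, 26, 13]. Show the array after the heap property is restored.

remove root -35; move last element 13 to root → [13, -18, -5, -11, -6, 27, 3, 8, 26]
13 vs smaller child -18 at index 1, swap → [-18, 13, -5, -11, -6, 27, 3, 8, 26]
13 vs smaller child -11 at index 3, swap → [-18, -11, -5, 13, -6, 27, 3, 8, 26]
13 vs smaller child 8 at index 7, swap → [-18, -11, -5, 8, -6, 27, 3, 13, 26]

[-18, -11, -5, 8, -6, 27, 3, 13, 26]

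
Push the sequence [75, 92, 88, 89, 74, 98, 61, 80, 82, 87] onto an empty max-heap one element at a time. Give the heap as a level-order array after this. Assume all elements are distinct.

[98, 89, 92, 82, 87, 88, 61, 75, 80, 74]

Insert 75:
  append 75 at index 0 → [75] (no swap needed)
Insert 92:
  append 92 at index 1 → [75, 92]
  92 > parent 75 at index 0, swap → [92, 75]
Insert 88:
  append 88 at index 2 → [92, 75, 88] (no swap needed)
Insert 89:
  append 89 at index 3 → [92, 75, 88, 89]
  89 > parent 75 at index 1, swap → [92, 89, 88, 75]
Insert 74:
  append 74 at index 4 → [92, 89, 88, 75, 74] (no swap needed)
Insert 98:
  append 98 at index 5 → [92, 89, 88, 75, 74, 98]
  98 > parent 88 at index 2, swap → [92, 89, 98, 75, 74, 88]
  98 > parent 92 at index 0, swap → [98, 89, 92, 75, 74, 88]
Insert 61:
  append 61 at index 6 → [98, 89, 92, 75, 74, 88, 61] (no swap needed)
Insert 80:
  append 80 at index 7 → [98, 89, 92, 75, 74, 88, 61, 80]
  80 > parent 75 at index 3, swap → [98, 89, 92, 80, 74, 88, 61, 75]
Insert 82:
  append 82 at index 8 → [98, 89, 92, 80, 74, 88, 61, 75, 82]
  82 > parent 80 at index 3, swap → [98, 89, 92, 82, 74, 88, 61, 75, 80]
Insert 87:
  append 87 at index 9 → [98, 89, 92, 82, 74, 88, 61, 75, 80, 87]
  87 > parent 74 at index 4, swap → [98, 89, 92, 82, 87, 88, 61, 75, 80, 74]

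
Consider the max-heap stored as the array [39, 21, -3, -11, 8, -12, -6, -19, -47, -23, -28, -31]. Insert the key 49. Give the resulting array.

append 49 at index 12 → [39, 21, -3, -11, 8, -12, -6, -19, -47, -23, -28, -31, 49]
49 > parent -12 at index 5, swap → [39, 21, -3, -11, 8, 49, -6, -19, -47, -23, -28, -31, -12]
49 > parent -3 at index 2, swap → [39, 21, 49, -11, 8, -3, -6, -19, -47, -23, -28, -31, -12]
49 > parent 39 at index 0, swap → [49, 21, 39, -11, 8, -3, -6, -19, -47, -23, -28, -31, -12]

[49, 21, 39, -11, 8, -3, -6, -19, -47, -23, -28, -31, -12]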